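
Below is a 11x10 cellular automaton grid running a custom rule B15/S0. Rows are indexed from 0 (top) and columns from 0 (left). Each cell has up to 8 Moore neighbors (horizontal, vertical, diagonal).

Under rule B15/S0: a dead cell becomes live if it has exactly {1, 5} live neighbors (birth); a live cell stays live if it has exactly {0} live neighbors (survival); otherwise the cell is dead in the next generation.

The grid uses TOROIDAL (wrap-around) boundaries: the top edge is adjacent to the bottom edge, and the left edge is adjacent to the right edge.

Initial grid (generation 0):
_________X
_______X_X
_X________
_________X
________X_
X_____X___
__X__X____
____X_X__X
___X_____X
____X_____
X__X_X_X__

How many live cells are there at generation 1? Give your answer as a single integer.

Answer: 35

Derivation:
Simulating step by step:
Generation 0 (given above): 20 live cells
Generation 1: 35 live cells
_XXX_X____
_XX___XX__
_XX___XX__
_XX____X__
_X___XX___
X_XXX___X_
__X_____X_
_X_____X__
__X___XX__
_X_____X__
_XX____X__
Population at generation 1: 35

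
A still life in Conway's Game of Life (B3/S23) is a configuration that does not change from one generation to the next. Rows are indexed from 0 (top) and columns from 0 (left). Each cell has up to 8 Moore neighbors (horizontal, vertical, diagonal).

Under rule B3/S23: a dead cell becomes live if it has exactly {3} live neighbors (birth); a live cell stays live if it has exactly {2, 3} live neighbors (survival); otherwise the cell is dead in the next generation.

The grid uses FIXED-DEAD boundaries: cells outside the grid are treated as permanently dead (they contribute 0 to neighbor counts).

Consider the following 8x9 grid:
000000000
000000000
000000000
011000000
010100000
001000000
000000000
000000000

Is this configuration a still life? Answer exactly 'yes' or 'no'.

Answer: yes

Derivation:
Compute generation 1 and compare to generation 0 (given above):
Generation 1:
000000000
000000000
000000000
011000000
010100000
001000000
000000000
000000000
The grids are IDENTICAL -> still life.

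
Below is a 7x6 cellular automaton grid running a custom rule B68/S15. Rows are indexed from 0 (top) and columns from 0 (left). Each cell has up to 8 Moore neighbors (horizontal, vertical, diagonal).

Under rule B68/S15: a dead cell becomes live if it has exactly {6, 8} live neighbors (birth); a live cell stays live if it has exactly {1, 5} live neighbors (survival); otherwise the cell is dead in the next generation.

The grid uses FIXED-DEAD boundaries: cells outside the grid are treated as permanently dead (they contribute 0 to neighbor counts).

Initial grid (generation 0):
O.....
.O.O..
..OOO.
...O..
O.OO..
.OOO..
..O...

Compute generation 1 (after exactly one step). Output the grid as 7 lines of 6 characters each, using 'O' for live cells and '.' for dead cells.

Simulating step by step:
Generation 0 (given above): 14 live cells
Generation 1: 5 live cells
(generation 1 grid is the final answer)

Answer: O.....
......
......
...O..
O.O...
..O...
......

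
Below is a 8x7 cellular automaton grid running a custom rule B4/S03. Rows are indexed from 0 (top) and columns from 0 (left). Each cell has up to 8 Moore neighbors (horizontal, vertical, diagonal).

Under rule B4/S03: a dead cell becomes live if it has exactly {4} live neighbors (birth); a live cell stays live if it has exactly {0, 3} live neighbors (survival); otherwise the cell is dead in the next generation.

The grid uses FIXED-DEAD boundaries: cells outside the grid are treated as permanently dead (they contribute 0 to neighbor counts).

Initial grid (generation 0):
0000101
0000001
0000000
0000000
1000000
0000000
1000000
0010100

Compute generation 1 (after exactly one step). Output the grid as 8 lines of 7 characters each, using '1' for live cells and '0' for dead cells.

Answer: 0000100
0000000
0000000
0000000
1000000
0000000
1000000
0010100

Derivation:
Simulating step by step:
Generation 0 (given above): 7 live cells
Generation 1: 5 live cells
(generation 1 grid is the final answer)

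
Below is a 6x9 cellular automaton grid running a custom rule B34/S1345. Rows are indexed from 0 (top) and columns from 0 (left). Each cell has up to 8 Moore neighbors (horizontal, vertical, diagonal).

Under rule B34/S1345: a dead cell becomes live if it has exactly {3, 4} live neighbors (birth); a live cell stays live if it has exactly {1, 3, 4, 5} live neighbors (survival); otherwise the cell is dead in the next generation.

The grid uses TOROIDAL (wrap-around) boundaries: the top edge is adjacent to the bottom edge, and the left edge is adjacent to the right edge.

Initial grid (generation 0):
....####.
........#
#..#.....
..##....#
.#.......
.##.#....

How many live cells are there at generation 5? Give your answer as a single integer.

Simulating step by step:
Generation 0 (given above): 14 live cells
Generation 1: 18 live cells
...#.#...
....####.
..#.....#
###.....#
##.#.....
...#.##..
Generation 2: 23 live cells
.....#.#.
...####..
##.#.####
####....#
##..#...#
..#......
Generation 3: 31 live cells
...#####.
#.#.##..#
##.#.####
..#####..
##.##...#
###.....#
Generation 4: 34 live cells
..######.
###.....#
##.#..###
..##.##..
##.###.##
###..####
Generation 5: 34 live cells
..######.
###.##..#
##.######
..##.##..
##.###.##
###......
Population at generation 5: 34

Answer: 34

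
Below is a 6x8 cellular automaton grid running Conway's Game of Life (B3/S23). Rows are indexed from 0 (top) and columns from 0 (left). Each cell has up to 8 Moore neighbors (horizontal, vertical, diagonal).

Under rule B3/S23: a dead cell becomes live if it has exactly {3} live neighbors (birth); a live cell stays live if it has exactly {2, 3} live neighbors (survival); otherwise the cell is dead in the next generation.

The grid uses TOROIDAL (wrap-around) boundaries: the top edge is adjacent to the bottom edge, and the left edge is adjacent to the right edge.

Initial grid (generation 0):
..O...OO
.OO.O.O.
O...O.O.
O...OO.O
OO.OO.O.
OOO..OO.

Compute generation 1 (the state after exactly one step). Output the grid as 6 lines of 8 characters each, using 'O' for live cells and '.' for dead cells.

Answer: ........
OOO...O.
O...O.O.
........
...O....
....O...

Derivation:
Simulating step by step:
Generation 0 (given above): 24 live cells
Generation 1: 9 live cells
(generation 1 grid is the final answer)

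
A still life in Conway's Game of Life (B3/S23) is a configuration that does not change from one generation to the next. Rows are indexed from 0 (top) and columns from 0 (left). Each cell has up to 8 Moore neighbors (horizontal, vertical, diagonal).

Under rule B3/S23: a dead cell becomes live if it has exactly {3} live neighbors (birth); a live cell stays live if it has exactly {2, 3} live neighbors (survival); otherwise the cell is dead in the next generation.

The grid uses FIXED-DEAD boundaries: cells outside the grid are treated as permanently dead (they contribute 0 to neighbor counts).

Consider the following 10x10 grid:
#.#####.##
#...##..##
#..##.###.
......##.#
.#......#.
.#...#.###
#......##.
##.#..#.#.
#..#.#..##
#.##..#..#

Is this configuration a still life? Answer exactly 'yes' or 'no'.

Answer: no

Derivation:
Compute generation 1 and compare to generation 0 (given above):
Generation 1:
.#.#..####
#.#.......
...##.....
.....##..#
..........
##....#..#
#.#.......
###.#.#...
#..#.##.##
.####...##
Cell (0,0) differs: gen0=1 vs gen1=0 -> NOT a still life.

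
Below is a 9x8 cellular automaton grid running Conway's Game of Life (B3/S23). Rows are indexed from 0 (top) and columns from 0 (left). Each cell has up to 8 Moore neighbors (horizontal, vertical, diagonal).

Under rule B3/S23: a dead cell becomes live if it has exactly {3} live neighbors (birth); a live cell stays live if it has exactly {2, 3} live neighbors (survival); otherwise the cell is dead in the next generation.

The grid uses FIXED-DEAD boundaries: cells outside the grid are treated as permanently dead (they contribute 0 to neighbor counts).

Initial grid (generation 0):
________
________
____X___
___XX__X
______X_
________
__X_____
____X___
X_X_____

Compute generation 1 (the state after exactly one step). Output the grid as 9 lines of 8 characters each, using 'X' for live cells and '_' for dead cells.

Simulating step by step:
Generation 0 (given above): 9 live cells
Generation 1: 7 live cells
(generation 1 grid is the final answer)

Answer: ________
________
___XX___
___XXX__
________
________
________
_X_X____
________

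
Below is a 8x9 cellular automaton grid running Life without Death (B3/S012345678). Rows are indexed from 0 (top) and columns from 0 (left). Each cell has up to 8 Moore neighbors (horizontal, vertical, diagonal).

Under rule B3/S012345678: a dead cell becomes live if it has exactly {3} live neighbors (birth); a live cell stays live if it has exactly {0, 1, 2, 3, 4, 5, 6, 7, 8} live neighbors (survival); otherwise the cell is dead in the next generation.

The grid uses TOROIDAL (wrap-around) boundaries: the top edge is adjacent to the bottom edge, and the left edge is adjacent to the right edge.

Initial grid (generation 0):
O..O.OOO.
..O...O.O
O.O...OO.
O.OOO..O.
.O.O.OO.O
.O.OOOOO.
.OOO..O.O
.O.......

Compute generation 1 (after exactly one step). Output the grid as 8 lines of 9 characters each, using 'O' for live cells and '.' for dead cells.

Simulating step by step:
Generation 0 (given above): 34 live cells
Generation 1: 45 live cells
(generation 1 grid is the final answer)

Answer: OOOO.OOOO
O.OO..O.O
O.O..OOO.
O.OOO..O.
.O.O.OO.O
.O.OOOOOO
.OOO..O.O
.O.OOO..O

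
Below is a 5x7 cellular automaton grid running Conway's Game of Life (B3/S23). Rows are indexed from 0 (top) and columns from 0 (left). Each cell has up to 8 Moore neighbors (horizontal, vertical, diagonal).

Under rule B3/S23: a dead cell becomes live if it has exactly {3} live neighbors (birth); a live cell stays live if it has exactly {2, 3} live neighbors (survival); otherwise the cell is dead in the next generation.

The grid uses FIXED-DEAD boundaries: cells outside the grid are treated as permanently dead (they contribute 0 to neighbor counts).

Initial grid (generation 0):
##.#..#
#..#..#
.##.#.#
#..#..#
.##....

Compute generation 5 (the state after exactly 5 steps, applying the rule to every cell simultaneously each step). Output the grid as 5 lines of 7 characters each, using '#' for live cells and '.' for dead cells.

Answer: .#.....
#.#....
##.....
#.#.##.
.#.....

Derivation:
Simulating step by step:
Generation 0 (given above): 16 live cells
Generation 1: 17 live cells
###....
#..##.#
###.#.#
#..#.#.
.##....
Generation 2: 14 live cells
####...
....#..
#.#...#
#..###.
.##....
Generation 3: 13 live cells
.###...
#......
.#.....
#..###.
.####..
Generation 4: 11 live cells
.##....
#......
##..#..
#....#.
.##..#.
Generation 5: 10 live cells
(generation 5 grid is the final answer)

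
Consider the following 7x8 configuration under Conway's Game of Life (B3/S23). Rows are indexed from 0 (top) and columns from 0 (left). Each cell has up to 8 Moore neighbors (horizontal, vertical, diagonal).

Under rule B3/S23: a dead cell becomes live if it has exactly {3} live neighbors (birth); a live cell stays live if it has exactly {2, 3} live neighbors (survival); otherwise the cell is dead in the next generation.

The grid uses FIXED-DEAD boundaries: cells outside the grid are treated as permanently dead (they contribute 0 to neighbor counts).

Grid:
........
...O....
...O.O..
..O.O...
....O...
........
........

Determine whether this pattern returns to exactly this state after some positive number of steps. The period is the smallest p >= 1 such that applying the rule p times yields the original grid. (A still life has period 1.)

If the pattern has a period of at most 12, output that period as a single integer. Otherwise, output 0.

Answer: 2

Derivation:
Simulating and comparing each generation to the original:
Gen 0 (original, given above): 6 live cells
Gen 1: 6 live cells, differs from original
Gen 2: 6 live cells, MATCHES original -> period = 2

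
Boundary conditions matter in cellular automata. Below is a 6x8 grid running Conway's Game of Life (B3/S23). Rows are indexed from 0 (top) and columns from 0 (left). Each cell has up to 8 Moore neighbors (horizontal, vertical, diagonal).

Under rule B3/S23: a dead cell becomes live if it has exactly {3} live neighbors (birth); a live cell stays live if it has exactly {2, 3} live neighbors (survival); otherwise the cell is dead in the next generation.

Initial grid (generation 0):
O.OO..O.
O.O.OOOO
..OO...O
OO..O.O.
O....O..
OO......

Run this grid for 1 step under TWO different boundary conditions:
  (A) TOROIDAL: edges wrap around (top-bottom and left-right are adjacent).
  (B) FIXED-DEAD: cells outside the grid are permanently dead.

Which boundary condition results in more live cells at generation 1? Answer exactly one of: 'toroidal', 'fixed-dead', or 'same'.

Answer: fixed-dead

Derivation:
Under TOROIDAL boundary, generation 1:
..OOO.O.
O...OO..
..O.....
OOOOOOO.
.....O..
O.O.....
Population = 18

Under FIXED-DEAD boundary, generation 1:
..OOO.OO
....OO.O
O.O....O
OOOOOOO.
.....O..
OO......
Population = 21

Comparison: toroidal=18, fixed-dead=21 -> fixed-dead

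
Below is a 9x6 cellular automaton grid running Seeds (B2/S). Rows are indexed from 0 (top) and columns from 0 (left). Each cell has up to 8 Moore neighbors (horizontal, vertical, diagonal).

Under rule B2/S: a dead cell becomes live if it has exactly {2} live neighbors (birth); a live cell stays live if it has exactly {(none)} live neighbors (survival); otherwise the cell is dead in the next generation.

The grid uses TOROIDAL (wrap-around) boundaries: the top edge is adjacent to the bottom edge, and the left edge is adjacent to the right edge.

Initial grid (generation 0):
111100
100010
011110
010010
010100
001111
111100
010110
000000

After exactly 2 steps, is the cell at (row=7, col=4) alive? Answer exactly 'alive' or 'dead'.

Simulating step by step:
Generation 0 (given above): 25 live cells
Generation 1: 4 live cells
000010
000000
000000
000001
000000
000000
000000
000001
000001
Generation 2: 4 live cells
000001
000000
000000
000000
000000
000000
000000
100010
100000

Cell (7,4) at generation 2: 1 -> alive

Answer: alive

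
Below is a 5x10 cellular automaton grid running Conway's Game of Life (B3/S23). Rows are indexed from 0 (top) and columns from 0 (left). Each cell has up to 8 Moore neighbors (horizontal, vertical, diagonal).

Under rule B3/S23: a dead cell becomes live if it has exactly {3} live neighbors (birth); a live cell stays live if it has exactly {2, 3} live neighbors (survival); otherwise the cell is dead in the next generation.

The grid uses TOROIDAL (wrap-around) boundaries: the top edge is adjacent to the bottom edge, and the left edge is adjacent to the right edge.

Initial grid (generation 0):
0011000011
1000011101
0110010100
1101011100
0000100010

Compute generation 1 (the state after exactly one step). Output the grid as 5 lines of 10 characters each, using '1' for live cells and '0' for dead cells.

Simulating step by step:
Generation 0 (given above): 21 live cells
Generation 1: 25 live cells
(generation 1 grid is the final answer)

Answer: 1001111000
1001110101
0010000001
1101010110
1100111010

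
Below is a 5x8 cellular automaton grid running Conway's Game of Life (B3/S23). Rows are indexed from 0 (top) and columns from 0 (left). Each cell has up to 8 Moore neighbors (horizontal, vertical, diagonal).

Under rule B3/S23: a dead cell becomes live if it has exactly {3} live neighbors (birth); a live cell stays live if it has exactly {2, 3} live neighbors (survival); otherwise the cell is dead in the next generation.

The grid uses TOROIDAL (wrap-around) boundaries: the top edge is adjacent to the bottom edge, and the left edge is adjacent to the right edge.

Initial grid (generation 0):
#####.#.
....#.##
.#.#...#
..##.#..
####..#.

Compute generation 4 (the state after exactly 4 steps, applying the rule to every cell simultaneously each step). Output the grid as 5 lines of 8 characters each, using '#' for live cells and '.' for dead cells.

Simulating step by step:
Generation 0 (given above): 20 live cells
Generation 1: 12 live cells
....#.#.
....#.#.
#..#.#.#
......##
#.....#.
Generation 2: 9 live cells
......#.
...##.#.
#...##..
.....#..
......#.
Generation 3: 13 live cells
......##
...##.##
...#..#.
....###.
.....##.
Generation 4: 7 live cells
(generation 4 grid is the final answer)

Answer: ....#...
...##...
...#....
....#..#
....#...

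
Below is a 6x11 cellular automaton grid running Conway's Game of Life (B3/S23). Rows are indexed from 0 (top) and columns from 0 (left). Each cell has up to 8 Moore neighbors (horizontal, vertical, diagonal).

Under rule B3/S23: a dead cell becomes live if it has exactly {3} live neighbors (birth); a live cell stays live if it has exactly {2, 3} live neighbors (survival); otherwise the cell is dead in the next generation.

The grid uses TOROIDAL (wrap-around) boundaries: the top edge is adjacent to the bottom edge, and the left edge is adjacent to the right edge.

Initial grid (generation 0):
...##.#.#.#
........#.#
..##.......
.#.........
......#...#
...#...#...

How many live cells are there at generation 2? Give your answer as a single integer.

Simulating step by step:
Generation 0 (given above): 14 live cells
Generation 1: 14 live cells
...##...#..
..#.#..#...
..#........
..#........
...........
...#####.#.
Generation 2: 15 live cells
..#.....#..
..#.#......
.##........
...........
...####....
...#.####..
Population at generation 2: 15

Answer: 15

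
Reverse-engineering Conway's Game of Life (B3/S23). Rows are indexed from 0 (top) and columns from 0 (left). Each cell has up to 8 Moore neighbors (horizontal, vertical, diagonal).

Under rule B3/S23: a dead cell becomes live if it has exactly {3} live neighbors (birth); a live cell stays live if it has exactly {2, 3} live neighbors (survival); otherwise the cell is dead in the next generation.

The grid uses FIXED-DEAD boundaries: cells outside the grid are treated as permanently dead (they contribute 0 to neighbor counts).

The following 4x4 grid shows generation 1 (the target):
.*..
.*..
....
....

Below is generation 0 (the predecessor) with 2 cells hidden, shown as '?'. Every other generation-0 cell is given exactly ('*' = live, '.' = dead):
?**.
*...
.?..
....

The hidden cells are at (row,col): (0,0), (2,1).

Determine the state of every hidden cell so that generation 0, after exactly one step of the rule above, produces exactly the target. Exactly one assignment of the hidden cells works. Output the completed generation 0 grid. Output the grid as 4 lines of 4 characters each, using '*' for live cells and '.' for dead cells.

Hidden generation-0 cells (in order): (0,0), (2,1).
A hidden cell only influences target cells in its own 3x3 neighborhood. Try each of the 2^2 = 4 assignments, step the completed generation 0 forward once under B3/S23, and compare with the target:
  (0,0)=. (2,1)=. -> step reproduces the target at every cell -> ACCEPT
  (0,0)=. (2,1)=* -> step gives (1,0)='*' but target has '.' -> reject
  (0,0)=* (2,1)=. -> step gives (0,0)='*' but target has '.' -> reject
  (0,0)=* (2,1)=* -> step gives (0,0)='*' but target has '.' -> reject
Unique solution: (0,0)=dead, (2,1)=dead.
Check: live-neighbor counts of every cell in the completed generation 0:
2211
1321
1100
0000
Applying B3/S23 to generation 0 with these counts gives:
.*..
.*..
....
....
which matches the target exactly.

Answer: .**.
*...
....
....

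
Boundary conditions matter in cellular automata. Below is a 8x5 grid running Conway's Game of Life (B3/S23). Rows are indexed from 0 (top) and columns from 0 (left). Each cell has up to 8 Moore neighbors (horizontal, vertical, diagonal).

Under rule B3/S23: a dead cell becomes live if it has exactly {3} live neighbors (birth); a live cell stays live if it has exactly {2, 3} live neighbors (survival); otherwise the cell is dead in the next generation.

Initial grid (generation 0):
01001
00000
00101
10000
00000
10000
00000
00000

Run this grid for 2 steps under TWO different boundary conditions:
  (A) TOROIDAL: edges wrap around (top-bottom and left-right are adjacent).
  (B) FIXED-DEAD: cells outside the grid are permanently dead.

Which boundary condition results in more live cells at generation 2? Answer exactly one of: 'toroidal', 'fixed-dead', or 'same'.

Under TOROIDAL boundary, generation 2:
00000
00000
00000
00000
00000
00000
00000
00000
Population = 0

Under FIXED-DEAD boundary, generation 2:
00000
00000
00000
00000
00000
00000
00000
00000
Population = 0

Comparison: toroidal=0, fixed-dead=0 -> same

Answer: same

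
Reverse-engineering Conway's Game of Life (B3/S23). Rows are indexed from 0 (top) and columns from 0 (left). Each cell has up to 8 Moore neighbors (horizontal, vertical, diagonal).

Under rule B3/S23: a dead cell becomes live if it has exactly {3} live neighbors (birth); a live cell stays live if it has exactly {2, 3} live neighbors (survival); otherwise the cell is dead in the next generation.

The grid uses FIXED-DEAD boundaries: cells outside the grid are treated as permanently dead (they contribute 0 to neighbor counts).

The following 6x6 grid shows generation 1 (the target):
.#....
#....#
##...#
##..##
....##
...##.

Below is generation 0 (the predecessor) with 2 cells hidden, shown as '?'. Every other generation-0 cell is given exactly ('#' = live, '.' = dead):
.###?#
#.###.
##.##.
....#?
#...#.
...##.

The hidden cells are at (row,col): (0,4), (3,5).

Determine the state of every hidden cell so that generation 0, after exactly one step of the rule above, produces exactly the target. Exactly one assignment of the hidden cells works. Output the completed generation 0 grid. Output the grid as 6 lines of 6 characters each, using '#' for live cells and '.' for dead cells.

Hidden generation-0 cells (in order): (0,4), (3,5).
A hidden cell only influences target cells in its own 3x3 neighborhood. Try each of the 2^2 = 4 assignments, step the completed generation 0 forward once under B3/S23, and compare with the target:
  (0,4)=. (3,5)=. -> step reproduces the target at every cell -> ACCEPT
  (0,4)=. (3,5)=# -> step gives (2,5)='.' but target has '#' -> reject
  (0,4)=# (3,5)=. -> step gives (0,5)='#' but target has '.' -> reject
  (0,4)=# (3,5)=# -> step gives (0,5)='#' but target has '.' -> reject
Unique solution: (0,4)=dead, (3,5)=dead.
Check: live-neighbor counts of every cell in the completed generation 0:
234441
366653
234543
332433
011433
111222
Applying B3/S23 to generation 0 with these counts gives:
.#....
#....#
##...#
##..##
....##
...##.
which matches the target exactly.

Answer: .###.#
#.###.
##.##.
....#.
#...#.
...##.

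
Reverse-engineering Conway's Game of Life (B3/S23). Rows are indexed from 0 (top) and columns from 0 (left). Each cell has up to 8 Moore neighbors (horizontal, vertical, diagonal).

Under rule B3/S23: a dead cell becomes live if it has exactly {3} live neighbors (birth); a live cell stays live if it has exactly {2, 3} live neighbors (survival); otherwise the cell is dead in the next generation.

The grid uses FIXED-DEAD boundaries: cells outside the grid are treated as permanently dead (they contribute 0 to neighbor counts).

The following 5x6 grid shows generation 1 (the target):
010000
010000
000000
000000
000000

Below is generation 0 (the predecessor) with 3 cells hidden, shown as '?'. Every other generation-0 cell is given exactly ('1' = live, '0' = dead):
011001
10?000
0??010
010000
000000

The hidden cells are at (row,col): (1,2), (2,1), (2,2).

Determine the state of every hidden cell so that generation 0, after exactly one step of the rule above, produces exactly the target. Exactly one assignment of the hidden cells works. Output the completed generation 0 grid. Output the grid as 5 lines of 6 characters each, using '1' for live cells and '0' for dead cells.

Answer: 011001
100000
000010
010000
000000

Derivation:
Hidden generation-0 cells (in order): (1,2), (2,1), (2,2).
A hidden cell only influences target cells in its own 3x3 neighborhood. Try each of the 2^3 = 8 assignments, step the completed generation 0 forward once under B3/S23, and compare with the target:
  (1,2)=0 (2,1)=0 (2,2)=0 -> step reproduces the target at every cell -> ACCEPT
  (1,2)=0 (2,1)=0 (2,2)=1 -> step gives (1,1)='0' but target has '1' -> reject
  (1,2)=0 (2,1)=1 (2,2)=0 -> step gives (1,0)='1' but target has '0' -> reject
  (1,2)=0 (2,1)=1 (2,2)=1 -> step gives (1,0)='1' but target has '0' -> reject
  (1,2)=1 (2,1)=0 (2,2)=0 -> step gives (0,2)='1' but target has '0' -> reject
  (1,2)=1 (2,1)=0 (2,2)=1 -> step gives (0,2)='1' but target has '0' -> reject
  (1,2)=1 (2,1)=1 (2,2)=0 -> step gives (0,2)='1' but target has '0' -> reject
  (1,2)=1 (2,1)=1 (2,2)=1 -> step gives (0,2)='1' but target has '0' -> reject
Unique solution: (1,2)=dead, (2,1)=dead, (2,2)=dead.
Check: live-neighbor counts of every cell in the completed generation 0:
221110
132222
221101
101111
111000
Applying B3/S23 to generation 0 with these counts gives:
010000
010000
000000
000000
000000
which matches the target exactly.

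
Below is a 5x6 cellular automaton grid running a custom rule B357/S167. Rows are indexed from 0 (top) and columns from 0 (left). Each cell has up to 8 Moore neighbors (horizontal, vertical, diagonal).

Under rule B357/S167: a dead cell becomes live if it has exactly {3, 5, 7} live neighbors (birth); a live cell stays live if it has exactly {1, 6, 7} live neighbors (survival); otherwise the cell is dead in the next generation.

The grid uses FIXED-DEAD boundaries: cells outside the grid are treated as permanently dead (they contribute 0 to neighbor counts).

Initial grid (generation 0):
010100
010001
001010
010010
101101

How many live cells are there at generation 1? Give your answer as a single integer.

Answer: 14

Derivation:
Simulating step by step:
Generation 0 (given above): 12 live cells
Generation 1: 14 live cells
011000
000111
010101
000101
110011
Population at generation 1: 14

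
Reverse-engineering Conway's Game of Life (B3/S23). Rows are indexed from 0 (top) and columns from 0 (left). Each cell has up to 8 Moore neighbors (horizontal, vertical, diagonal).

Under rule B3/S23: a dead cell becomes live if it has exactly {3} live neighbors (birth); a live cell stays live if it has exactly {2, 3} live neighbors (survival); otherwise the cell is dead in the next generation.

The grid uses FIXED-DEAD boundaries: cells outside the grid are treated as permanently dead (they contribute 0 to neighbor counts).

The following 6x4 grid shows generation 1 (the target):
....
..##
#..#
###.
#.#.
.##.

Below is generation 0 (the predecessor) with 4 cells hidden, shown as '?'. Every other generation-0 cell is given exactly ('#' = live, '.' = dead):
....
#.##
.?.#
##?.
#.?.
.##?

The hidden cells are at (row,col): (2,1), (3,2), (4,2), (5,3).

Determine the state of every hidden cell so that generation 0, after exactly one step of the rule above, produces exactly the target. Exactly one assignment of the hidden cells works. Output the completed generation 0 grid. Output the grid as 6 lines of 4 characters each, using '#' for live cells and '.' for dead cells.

Answer: ....
#.##
...#
##..
#.#.
.##.

Derivation:
Hidden generation-0 cells (in order): (2,1), (3,2), (4,2), (5,3).
A hidden cell only influences target cells in its own 3x3 neighborhood. Try each of the 2^4 = 16 assignments, step the completed generation 0 forward once under B3/S23, and compare with the target:
  (2,1)=. (3,2)=. (4,2)=. (5,3)=. -> step gives (3,2)='.' but target has '#' -> reject
  (2,1)=. (3,2)=. (4,2)=. (5,3)=# -> step gives (3,2)='.' but target has '#' -> reject
  (2,1)=. (3,2)=. (4,2)=# (5,3)=. -> step reproduces the target at every cell -> ACCEPT
  (2,1)=. (3,2)=. (4,2)=# (5,3)=# -> step gives (4,2)='.' but target has '#' -> reject
  (2,1)=. (3,2)=# (4,2)=. (5,3)=. -> step gives (4,2)='.' but target has '#' -> reject
  (2,1)=. (3,2)=# (4,2)=. (5,3)=# -> step gives (4,2)='.' but target has '#' -> reject
  (2,1)=. (3,2)=# (4,2)=# (5,3)=. -> step gives (3,1)='.' but target has '#' -> reject
  (2,1)=. (3,2)=# (4,2)=# (5,3)=# -> step gives (3,1)='.' but target has '#' -> reject
  (2,1)=# (3,2)=. (4,2)=. (5,3)=. -> step gives (1,1)='#' but target has '.' -> reject
  (2,1)=# (3,2)=. (4,2)=. (5,3)=# -> step gives (1,1)='#' but target has '.' -> reject
  (2,1)=# (3,2)=. (4,2)=# (5,3)=. -> step gives (1,1)='#' but target has '.' -> reject
  (2,1)=# (3,2)=. (4,2)=# (5,3)=# -> step gives (1,1)='#' but target has '.' -> reject
  (2,1)=# (3,2)=# (4,2)=. (5,3)=. -> step gives (1,1)='#' but target has '.' -> reject
  (2,1)=# (3,2)=# (4,2)=. (5,3)=# -> step gives (1,1)='#' but target has '.' -> reject
  (2,1)=# (3,2)=# (4,2)=# (5,3)=. -> step gives (1,1)='#' but target has '.' -> reject
  (2,1)=# (3,2)=# (4,2)=# (5,3)=# -> step gives (1,1)='#' but target has '.' -> reject
Unique solution: (2,1)=dead, (3,2)=dead, (4,2)=live, (5,3)=dead.
Check: live-neighbor counts of every cell in the completed generation 0:
1222
0222
3442
2332
3632
2322
Applying B3/S23 to generation 0 with these counts gives:
....
..##
#..#
###.
#.#.
.##.
which matches the target exactly.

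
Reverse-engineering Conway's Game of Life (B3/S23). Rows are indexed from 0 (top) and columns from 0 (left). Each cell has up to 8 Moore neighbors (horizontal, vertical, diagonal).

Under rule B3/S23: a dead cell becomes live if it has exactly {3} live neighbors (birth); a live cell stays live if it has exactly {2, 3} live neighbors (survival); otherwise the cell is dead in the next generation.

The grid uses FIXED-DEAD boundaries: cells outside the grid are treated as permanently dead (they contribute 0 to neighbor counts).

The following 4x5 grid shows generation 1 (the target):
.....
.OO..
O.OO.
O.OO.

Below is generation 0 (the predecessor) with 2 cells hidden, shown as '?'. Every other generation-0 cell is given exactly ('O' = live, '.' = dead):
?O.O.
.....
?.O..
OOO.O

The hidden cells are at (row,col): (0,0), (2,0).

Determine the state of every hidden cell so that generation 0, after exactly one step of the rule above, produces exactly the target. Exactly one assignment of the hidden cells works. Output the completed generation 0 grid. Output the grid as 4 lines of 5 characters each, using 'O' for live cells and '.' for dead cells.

Answer: .O.O.
.....
O.O..
OOO.O

Derivation:
Hidden generation-0 cells (in order): (0,0), (2,0).
A hidden cell only influences target cells in its own 3x3 neighborhood. Try each of the 2^2 = 4 assignments, step the completed generation 0 forward once under B3/S23, and compare with the target:
  (0,0)=. (2,0)=. -> step gives (1,1)='.' but target has 'O' -> reject
  (0,0)=. (2,0)=O -> step reproduces the target at every cell -> ACCEPT
  (0,0)=O (2,0)=. -> step gives (2,0)='.' but target has 'O' -> reject
  (0,0)=O (2,0)=O -> step gives (1,0)='O' but target has '.' -> reject
Unique solution: (0,0)=dead, (2,0)=live.
Check: live-neighbor counts of every cell in the completed generation 0:
10201
23321
25231
24230
Applying B3/S23 to generation 0 with these counts gives:
.....
.OO..
O.OO.
O.OO.
which matches the target exactly.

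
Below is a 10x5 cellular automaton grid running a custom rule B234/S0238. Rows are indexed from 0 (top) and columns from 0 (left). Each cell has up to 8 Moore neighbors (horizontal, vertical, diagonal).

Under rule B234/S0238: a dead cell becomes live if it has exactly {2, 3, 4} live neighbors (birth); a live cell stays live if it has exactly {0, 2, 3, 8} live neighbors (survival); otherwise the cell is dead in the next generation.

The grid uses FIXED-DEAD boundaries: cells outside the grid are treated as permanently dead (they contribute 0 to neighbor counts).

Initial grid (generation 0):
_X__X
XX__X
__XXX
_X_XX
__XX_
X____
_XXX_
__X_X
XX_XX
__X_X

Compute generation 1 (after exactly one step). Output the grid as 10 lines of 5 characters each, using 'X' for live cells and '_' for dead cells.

Simulating step by step:
Generation 0 (given above): 25 live cells
Generation 1: 34 live cells
(generation 1 grid is the final answer)

Answer: XXXX_
XXX_X
XX___
_X___
XXXXX
_X_XX
XXXXX
X___X
_XX_X
XXXXX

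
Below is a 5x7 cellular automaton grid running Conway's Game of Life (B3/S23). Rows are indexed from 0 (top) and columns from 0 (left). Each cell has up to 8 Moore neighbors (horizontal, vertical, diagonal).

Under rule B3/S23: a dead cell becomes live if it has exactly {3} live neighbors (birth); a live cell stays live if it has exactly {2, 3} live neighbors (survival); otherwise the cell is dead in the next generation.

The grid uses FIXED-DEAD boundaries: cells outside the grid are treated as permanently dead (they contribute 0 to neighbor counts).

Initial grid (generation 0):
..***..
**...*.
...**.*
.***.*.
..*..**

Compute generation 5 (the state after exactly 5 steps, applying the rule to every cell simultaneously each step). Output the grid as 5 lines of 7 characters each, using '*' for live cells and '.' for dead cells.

Simulating step by step:
Generation 0 (given above): 16 live cells
Generation 1: 16 live cells
.****..
.*...*.
*..*..*
.*.....
.******
Generation 2: 18 live cells
.****..
**...*.
***....
**....*
.*****.
Generation 3: 15 live cells
*****..
....*..
..*....
....**.
******.
Generation 4: 13 live cells
.****..
....*..
...***.
.....*.
.***.*.
Generation 5: 9 live cells
(generation 5 grid is the final answer)

Answer: ..***..
.......
...*.*.
.....**
..*.*..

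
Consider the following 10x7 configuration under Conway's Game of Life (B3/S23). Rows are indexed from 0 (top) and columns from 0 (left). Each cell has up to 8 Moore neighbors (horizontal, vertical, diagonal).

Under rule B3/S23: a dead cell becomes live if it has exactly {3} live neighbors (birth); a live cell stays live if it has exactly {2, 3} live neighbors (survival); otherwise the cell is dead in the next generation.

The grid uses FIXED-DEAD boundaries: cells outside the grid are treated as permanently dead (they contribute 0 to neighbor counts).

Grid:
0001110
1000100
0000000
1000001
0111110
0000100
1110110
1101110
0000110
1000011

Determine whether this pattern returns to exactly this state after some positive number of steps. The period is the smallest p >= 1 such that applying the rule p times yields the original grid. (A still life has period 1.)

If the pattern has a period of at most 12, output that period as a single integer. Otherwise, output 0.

Simulating and comparing each generation to the original:
Gen 0 (original, given above): 28 live cells
Gen 1: 27 live cells, differs from original
Gen 2: 19 live cells, differs from original
Gen 3: 15 live cells, differs from original
Gen 4: 14 live cells, differs from original
Gen 5: 12 live cells, differs from original
Gen 6: 9 live cells, differs from original
Gen 7: 10 live cells, differs from original
Gen 8: 8 live cells, differs from original
Gen 9: 6 live cells, differs from original
Gen 10: 6 live cells, differs from original
Gen 11: 6 live cells, differs from original
Gen 12: 6 live cells, differs from original
No period found within 12 steps.

Answer: 0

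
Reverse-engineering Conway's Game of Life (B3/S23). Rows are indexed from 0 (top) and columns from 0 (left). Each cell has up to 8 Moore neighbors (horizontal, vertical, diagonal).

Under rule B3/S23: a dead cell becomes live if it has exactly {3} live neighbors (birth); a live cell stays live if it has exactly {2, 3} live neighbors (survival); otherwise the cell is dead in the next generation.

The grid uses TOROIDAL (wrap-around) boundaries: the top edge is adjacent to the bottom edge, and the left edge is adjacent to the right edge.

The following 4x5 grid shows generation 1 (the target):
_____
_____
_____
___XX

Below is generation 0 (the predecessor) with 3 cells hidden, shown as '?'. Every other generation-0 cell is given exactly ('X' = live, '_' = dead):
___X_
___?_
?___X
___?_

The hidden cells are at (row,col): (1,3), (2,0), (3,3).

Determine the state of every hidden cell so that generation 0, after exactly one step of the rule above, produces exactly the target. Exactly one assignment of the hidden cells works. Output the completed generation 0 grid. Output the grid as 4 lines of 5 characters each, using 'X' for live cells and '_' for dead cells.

Answer: ___X_
_____
____X
___X_

Derivation:
Hidden generation-0 cells (in order): (1,3), (2,0), (3,3).
A hidden cell only influences target cells in its own 3x3 neighborhood. Try each of the 2^3 = 8 assignments, step the completed generation 0 forward once under B3/S23, and compare with the target:
  (1,3)=_ (2,0)=_ (3,3)=_ -> step gives (3,3)='_' but target has 'X' -> reject
  (1,3)=_ (2,0)=_ (3,3)=X -> step reproduces the target at every cell -> ACCEPT
  (1,3)=_ (2,0)=X (3,3)=_ -> step gives (1,4)='X' but target has '_' -> reject
  (1,3)=_ (2,0)=X (3,3)=X -> step gives (1,4)='X' but target has '_' -> reject
  (1,3)=X (2,0)=_ (3,3)=_ -> step gives (1,3)='X' but target has '_' -> reject
  (1,3)=X (2,0)=_ (3,3)=X -> step gives (0,2)='X' but target has '_' -> reject
  (1,3)=X (2,0)=X (3,3)=_ -> step gives (1,3)='X' but target has '_' -> reject
  (1,3)=X (2,0)=X (3,3)=X -> step gives (0,2)='X' but target has '_' -> reject
Unique solution: (1,3)=dead, (2,0)=dead, (3,3)=live.
Check: live-neighbor counts of every cell in the completed generation 0:
00212
10122
10121
10223
Applying B3/S23 to generation 0 with these counts gives:
_____
_____
_____
___XX
which matches the target exactly.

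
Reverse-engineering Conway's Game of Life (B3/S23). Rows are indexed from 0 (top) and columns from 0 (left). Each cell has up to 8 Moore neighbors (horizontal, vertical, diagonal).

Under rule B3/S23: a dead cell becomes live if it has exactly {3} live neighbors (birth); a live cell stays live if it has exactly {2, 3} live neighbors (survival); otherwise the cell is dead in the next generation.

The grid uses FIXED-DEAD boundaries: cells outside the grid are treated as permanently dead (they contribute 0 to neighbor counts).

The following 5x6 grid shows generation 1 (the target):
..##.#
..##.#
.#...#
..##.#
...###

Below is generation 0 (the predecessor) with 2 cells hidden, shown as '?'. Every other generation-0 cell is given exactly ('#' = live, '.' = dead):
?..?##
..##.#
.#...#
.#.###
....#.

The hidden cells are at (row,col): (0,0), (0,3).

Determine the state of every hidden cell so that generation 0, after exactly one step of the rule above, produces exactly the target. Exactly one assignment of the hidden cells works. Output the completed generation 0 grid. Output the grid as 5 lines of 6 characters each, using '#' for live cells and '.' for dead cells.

Answer: ...###
..##.#
.#...#
.#.###
....#.

Derivation:
Hidden generation-0 cells (in order): (0,0), (0,3).
A hidden cell only influences target cells in its own 3x3 neighborhood. Try each of the 2^2 = 4 assignments, step the completed generation 0 forward once under B3/S23, and compare with the target:
  (0,0)=. (0,3)=. -> step gives (0,2)='.' but target has '#' -> reject
  (0,0)=. (0,3)=# -> step reproduces the target at every cell -> ACCEPT
  (0,0)=# (0,3)=. -> step gives (0,2)='.' but target has '#' -> reject
  (0,0)=# (0,3)=# -> step gives (1,1)='#' but target has '.' -> reject
Unique solution: (0,0)=dead, (0,3)=live.
Check: live-neighbor counts of every cell in the completed generation 0:
013342
123363
225463
213243
112333
Applying B3/S23 to generation 0 with these counts gives:
..##.#
..##.#
.#...#
..##.#
...###
which matches the target exactly.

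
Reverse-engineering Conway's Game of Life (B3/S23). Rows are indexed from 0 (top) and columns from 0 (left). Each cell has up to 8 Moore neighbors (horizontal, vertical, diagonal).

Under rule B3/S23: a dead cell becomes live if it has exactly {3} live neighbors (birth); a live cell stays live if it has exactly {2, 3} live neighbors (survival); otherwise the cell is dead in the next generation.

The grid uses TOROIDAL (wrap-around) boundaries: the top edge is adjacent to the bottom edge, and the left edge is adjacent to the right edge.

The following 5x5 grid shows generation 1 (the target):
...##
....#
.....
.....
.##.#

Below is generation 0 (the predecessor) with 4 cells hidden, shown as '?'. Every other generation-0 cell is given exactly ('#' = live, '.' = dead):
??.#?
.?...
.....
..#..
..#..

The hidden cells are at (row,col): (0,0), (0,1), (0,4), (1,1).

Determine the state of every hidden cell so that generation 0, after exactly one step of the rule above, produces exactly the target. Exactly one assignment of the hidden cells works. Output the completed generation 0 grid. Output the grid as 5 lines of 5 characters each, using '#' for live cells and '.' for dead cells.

Answer: #..##
.....
.....
..#..
..#..

Derivation:
Hidden generation-0 cells (in order): (0,0), (0,1), (0,4), (1,1).
A hidden cell only influences target cells in its own 3x3 neighborhood. Try each of the 2^4 = 16 assignments, step the completed generation 0 forward once under B3/S23, and compare with the target:
  (0,0)=. (0,1)=. (0,4)=. (1,1)=. -> step gives (0,3)='.' but target has '#' -> reject
  (0,0)=. (0,1)=. (0,4)=. (1,1)=# -> step gives (0,2)='#' but target has '.' -> reject
  (0,0)=. (0,1)=. (0,4)=# (1,1)=. -> step gives (0,4)='.' but target has '#' -> reject
  (0,0)=. (0,1)=. (0,4)=# (1,1)=# -> step gives (0,2)='#' but target has '.' -> reject
  (0,0)=. (0,1)=# (0,4)=. (1,1)=. -> step gives (0,2)='#' but target has '.' -> reject
  (0,0)=. (0,1)=# (0,4)=. (1,1)=# -> step gives (0,1)='#' but target has '.' -> reject
  (0,0)=. (0,1)=# (0,4)=# (1,1)=. -> step gives (0,2)='#' but target has '.' -> reject
  (0,0)=. (0,1)=# (0,4)=# (1,1)=# -> step gives (0,0)='#' but target has '.' -> reject
  (0,0)=# (0,1)=. (0,4)=. (1,1)=. -> step gives (0,3)='.' but target has '#' -> reject
  (0,0)=# (0,1)=. (0,4)=. (1,1)=# -> step gives (0,1)='#' but target has '.' -> reject
  (0,0)=# (0,1)=. (0,4)=# (1,1)=. -> step reproduces the target at every cell -> ACCEPT
  (0,0)=# (0,1)=. (0,4)=# (1,1)=# -> step gives (0,0)='#' but target has '.' -> reject
  (0,0)=# (0,1)=# (0,4)=. (1,1)=. -> step gives (0,1)='#' but target has '.' -> reject
  (0,0)=# (0,1)=# (0,4)=. (1,1)=# -> step gives (0,0)='#' but target has '.' -> reject
  (0,0)=# (0,1)=# (0,4)=# (1,1)=. -> step gives (0,0)='#' but target has '.' -> reject
  (0,0)=# (0,1)=# (0,4)=# (1,1)=# -> step gives (0,0)='#' but target has '.' -> reject
Unique solution: (0,0)=live, (0,1)=dead, (0,4)=live, (1,1)=dead.
Check: live-neighbor counts of every cell in the completed generation 0:
12222
21123
01110
02120
23243
Applying B3/S23 to generation 0 with these counts gives:
...##
....#
.....
.....
.##.#
which matches the target exactly.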